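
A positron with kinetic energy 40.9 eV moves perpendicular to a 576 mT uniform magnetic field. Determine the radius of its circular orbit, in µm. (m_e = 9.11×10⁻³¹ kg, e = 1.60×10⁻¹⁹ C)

Convert the energy: K = 40.9 eV = 6.54×10^-18 J.
v = √(2K/m) = √(2·6.54×10^-18/9.11×10^-31) = 3.79×10^6 m/s.
r = mv/(qB) = (9.11×10^-31)(3.79×10^6) / [(1×1.60×10^-19)(0.576)] = 3.75×10^-5 m.

r ≈ 37.5 µm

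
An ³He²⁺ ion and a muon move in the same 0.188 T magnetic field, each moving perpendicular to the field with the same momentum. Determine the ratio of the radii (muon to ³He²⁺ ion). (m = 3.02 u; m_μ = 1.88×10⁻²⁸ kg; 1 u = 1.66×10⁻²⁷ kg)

ratio ≈ 2.00

r = p/(qB) ⇒ at equal p, r ∝ 1/q.
r_{muon}/r_{³He²⁺ ion} = 2.00.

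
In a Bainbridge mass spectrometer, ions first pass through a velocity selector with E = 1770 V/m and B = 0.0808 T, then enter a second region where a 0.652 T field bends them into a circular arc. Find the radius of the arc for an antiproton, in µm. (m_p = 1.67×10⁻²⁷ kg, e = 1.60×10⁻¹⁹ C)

r ≈ 351 µm

The selector passes v = E/B = 1770/0.0808 = 2.19×10^4 m/s.
In the deflection region, r = mv/(qB₂) = (1.67×10^-27)(2.19×10^4) / [(1×1.60×10^-19)(0.652)] = 3.51×10^-4 m.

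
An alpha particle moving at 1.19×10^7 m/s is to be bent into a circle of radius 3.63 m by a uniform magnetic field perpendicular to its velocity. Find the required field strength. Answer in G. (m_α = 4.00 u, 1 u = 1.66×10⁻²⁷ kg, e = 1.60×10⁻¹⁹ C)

qvB = mv²/r gives B = mv/(qr).
B = (6.64×10^-27)(1.19×10^7) / [(2×1.60×10^-19)(3.63)] = 0.0680 T.

B ≈ 680 G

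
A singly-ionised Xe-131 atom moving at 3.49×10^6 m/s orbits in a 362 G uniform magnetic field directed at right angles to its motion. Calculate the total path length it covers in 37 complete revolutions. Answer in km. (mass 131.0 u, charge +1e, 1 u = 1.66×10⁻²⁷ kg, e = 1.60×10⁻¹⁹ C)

L ≈ 30.5 km

r = mv/(qB) = 131 m, so one revolution covers 2πr = 823 m.
In 37 revolutions: L = 37·2πr = 3.05×10^4 m.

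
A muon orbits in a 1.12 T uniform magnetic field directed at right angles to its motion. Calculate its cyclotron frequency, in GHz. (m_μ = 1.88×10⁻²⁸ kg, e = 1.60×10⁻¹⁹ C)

f ≈ 0.152 GHz

f = qB/(2πm) = (1×1.60×10^-19)(1.12) / [2π(1.88×10^-28)] = 1.52×10^8 Hz.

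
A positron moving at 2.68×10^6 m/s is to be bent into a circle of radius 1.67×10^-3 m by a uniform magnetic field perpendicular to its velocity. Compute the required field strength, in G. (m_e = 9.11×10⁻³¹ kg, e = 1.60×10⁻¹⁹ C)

qvB = mv²/r gives B = mv/(qr).
B = (9.11×10^-31)(2.68×10^6) / [(1×1.60×10^-19)(1.67×10^-3)] = 9.14×10^-3 T.

B ≈ 91.4 G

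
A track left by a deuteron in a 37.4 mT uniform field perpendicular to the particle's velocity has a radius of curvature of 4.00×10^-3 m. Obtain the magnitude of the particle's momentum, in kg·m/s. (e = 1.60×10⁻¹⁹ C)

p ≈ 2.39×10^-23 kg·m/s

Since qvB = mv²/r, the momentum p = mv = qBr.
p = (1×1.60×10^-19)(0.0374)(4.00×10^-3) = 2.39×10^-23 kg·m/s.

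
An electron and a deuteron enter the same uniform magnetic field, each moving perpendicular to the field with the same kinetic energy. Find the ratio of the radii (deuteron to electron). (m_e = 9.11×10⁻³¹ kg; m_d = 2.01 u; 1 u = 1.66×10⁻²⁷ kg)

r = √(2mK)/(qB) ⇒ at equal K, r ∝ √m/q.
r_{deuteron}/r_{electron} = 60.5.

ratio ≈ 60.5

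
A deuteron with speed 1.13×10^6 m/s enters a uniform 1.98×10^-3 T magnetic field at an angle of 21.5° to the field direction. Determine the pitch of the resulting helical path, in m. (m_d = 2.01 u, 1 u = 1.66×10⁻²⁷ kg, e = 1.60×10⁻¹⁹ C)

The velocity component along B is v∥ = v cos21.5° = 1.05×10^6 m/s.
The cyclotron period T = 2πm/(qB) = 6.62×10^-5 s is set by m, q, B alone.
Pitch = v∥·T = (1.05×10^6)(6.62×10^-5) = 69.6 m.

pitch ≈ 69.6 m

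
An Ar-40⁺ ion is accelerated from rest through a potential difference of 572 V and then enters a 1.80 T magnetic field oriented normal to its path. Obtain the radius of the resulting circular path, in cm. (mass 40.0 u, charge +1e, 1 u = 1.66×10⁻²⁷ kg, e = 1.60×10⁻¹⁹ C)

The kinetic energy gained is K = qV = (1×1.60×10^-19)(572) = 9.15×10^-17 J.
v = √(2K/m) = 5.25×10^4 m/s.
r = mv/(qB) = (6.64×10^-26)(5.25×10^4) / [(1×1.60×10^-19)(1.80)] = 0.0121 m.

r ≈ 1.21 cm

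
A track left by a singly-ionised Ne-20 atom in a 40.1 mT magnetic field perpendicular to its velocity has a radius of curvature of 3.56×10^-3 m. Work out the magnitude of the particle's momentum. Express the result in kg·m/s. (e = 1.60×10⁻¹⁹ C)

Since qvB = mv²/r, the momentum p = mv = qBr.
p = (1×1.60×10^-19)(0.0401)(3.56×10^-3) = 2.28×10^-23 kg·m/s.

p ≈ 2.28×10^-23 kg·m/s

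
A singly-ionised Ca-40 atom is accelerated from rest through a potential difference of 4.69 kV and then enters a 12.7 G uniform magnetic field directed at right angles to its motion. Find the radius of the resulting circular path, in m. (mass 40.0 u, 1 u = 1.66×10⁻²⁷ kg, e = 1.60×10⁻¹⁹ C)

r ≈ 49.1 m

The kinetic energy gained is K = qV = (1×1.60×10^-19)(4690) = 7.50×10^-16 J.
v = √(2K/m) = 1.50×10^5 m/s.
r = mv/(qB) = (6.64×10^-26)(1.50×10^5) / [(1×1.60×10^-19)(1.27×10^-3)] = 49.1 m.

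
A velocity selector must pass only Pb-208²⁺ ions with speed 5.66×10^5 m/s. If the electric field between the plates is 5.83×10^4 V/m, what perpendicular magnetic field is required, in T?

B ≈ 0.103 T

qE = qvB ⇒ B = E/v = (5.83×10^4) / (5.66×10^5) = 0.103 T.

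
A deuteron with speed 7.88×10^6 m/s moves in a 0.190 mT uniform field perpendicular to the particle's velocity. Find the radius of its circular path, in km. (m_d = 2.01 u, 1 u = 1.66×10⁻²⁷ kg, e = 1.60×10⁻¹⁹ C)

The magnetic force provides the centripetal force: qvB = mv²/r, so r = mv/(qB).
r = (3.34×10^-27 kg)(7.88×10^6 m/s) / [(1×1.60×10^-19 C)(1.90×10^-4 T)] = 865 m.

r ≈ 0.865 km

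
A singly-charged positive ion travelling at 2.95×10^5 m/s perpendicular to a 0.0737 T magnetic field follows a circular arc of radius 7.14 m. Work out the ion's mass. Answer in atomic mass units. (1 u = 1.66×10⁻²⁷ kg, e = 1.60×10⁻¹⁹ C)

m ≈ 172 u

qvB = mv²/r ⇒ m = qBr/v.
m = (1×1.60×10^-19)(0.0737)(7.14) / (2.95×10^5) = 2.85×10^-25 kg = 172 u.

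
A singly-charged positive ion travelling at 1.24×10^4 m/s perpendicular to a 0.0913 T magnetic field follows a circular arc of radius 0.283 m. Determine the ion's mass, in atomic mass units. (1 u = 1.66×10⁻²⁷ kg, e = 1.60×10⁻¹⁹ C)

qvB = mv²/r ⇒ m = qBr/v.
m = (1×1.60×10^-19)(0.0913)(0.283) / (1.24×10^4) = 3.33×10^-25 kg = 201 u.

m ≈ 201 u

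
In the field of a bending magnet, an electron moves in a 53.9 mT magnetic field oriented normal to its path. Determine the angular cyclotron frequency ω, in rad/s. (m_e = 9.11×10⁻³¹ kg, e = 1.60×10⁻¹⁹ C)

ω ≈ 9.47×10^9 rad/s

ω = qB/m = (1×1.60×10^-19)(0.0539) / (9.11×10^-31) = 9.47×10^9 rad/s.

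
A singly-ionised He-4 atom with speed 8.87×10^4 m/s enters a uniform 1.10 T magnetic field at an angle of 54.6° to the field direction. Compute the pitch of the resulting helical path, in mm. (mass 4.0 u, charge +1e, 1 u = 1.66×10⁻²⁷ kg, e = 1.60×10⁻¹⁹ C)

pitch ≈ 12.2 mm

The velocity component along B is v∥ = v cos54.6° = 5.14×10^4 m/s.
The cyclotron period T = 2πm/(qB) = 2.37×10^-7 s is set by m, q, B alone.
Pitch = v∥·T = (5.14×10^4)(2.37×10^-7) = 0.0122 m.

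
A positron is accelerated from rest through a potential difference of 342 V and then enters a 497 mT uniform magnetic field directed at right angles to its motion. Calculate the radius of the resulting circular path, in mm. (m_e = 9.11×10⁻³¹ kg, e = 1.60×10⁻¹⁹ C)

The kinetic energy gained is K = qV = (1×1.60×10^-19)(342) = 5.47×10^-17 J.
v = √(2K/m) = 1.10×10^7 m/s.
r = mv/(qB) = (9.11×10^-31)(1.10×10^7) / [(1×1.60×10^-19)(0.497)] = 1.26×10^-4 m.

r ≈ 0.126 mm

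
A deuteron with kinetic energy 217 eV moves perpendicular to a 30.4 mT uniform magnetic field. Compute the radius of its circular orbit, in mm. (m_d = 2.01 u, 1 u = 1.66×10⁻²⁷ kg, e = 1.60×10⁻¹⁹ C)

r ≈ 99.0 mm

Convert the energy: K = 217 eV = 3.47×10^-17 J.
v = √(2K/m) = √(2·3.47×10^-17/3.34×10^-27) = 1.44×10^5 m/s.
r = mv/(qB) = (3.34×10^-27)(1.44×10^5) / [(1×1.60×10^-19)(0.0304)] = 0.0990 m.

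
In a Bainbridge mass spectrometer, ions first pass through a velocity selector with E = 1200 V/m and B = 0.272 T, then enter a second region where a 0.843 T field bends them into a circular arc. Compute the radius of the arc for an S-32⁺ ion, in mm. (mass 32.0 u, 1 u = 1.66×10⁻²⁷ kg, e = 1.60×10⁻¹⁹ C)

r ≈ 1.74 mm

The selector passes v = E/B = 1200/0.272 = 4410 m/s.
In the deflection region, r = mv/(qB₂) = (5.31×10^-26)(4410) / [(1×1.60×10^-19)(0.843)] = 1.74×10^-3 m.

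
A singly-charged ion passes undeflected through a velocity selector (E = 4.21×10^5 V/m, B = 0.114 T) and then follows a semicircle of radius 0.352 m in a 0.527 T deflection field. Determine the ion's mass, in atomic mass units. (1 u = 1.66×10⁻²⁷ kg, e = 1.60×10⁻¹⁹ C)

v = E/B₁ = 3.69×10^6 m/s.
From r = mv/(qB₂), m = qB₂r/v = (1×1.60×10^-19)(0.527)(0.352) / (3.69×10^6) = 8.04×10^-27 kg.
In atomic mass units: m = 8.04×10^-27 / 1.66×10^-27 = 4.84 u.

m ≈ 4.84 u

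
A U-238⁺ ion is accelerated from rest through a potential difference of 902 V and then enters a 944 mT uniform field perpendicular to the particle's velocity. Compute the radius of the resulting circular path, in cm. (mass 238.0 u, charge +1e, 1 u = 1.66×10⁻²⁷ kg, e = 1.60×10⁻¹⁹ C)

r ≈ 7.07 cm

The kinetic energy gained is K = qV = (1×1.60×10^-19)(902) = 1.44×10^-16 J.
v = √(2K/m) = 2.70×10^4 m/s.
r = mv/(qB) = (3.95×10^-25)(2.70×10^4) / [(1×1.60×10^-19)(0.944)] = 0.0707 m.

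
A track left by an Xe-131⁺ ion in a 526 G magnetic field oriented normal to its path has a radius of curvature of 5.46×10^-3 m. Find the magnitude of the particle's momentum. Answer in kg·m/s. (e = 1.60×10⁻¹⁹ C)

Since qvB = mv²/r, the momentum p = mv = qBr.
p = (1×1.60×10^-19)(0.0526)(5.46×10^-3) = 4.60×10^-23 kg·m/s.

p ≈ 4.60×10^-23 kg·m/s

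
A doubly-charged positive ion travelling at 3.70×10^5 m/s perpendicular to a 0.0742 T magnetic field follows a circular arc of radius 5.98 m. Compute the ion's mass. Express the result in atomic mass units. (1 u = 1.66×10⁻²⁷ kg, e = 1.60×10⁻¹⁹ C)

qvB = mv²/r ⇒ m = qBr/v.
m = (2×1.60×10^-19)(0.0742)(5.98) / (3.70×10^5) = 3.84×10^-25 kg = 231 u.

m ≈ 231 u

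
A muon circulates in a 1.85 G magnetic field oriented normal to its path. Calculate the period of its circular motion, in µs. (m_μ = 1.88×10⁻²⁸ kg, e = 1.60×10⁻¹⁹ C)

The cyclotron period is independent of speed: T = 2πm/(qB).
T = 2π(1.88×10^-28) / [(1×1.60×10^-19)(1.85×10^-4)] = 3.99×10^-5 s.

T ≈ 39.9 µs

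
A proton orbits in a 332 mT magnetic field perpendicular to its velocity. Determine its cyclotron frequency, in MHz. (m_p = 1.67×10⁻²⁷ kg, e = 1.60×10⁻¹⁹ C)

f = qB/(2πm) = (1×1.60×10^-19)(0.332) / [2π(1.67×10^-27)] = 5.06×10^6 Hz.

f ≈ 5.06 MHz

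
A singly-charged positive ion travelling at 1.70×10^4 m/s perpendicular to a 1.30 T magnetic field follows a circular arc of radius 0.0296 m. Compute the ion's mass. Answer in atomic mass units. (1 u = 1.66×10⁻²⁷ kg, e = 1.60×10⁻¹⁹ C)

qvB = mv²/r ⇒ m = qBr/v.
m = (1×1.60×10^-19)(1.30)(0.0296) / (1.70×10^4) = 3.62×10^-25 kg = 218 u.

m ≈ 218 u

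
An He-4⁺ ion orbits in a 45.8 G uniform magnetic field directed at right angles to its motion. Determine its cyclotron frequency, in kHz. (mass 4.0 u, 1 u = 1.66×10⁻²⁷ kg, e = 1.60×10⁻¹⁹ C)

f ≈ 17.6 kHz

f = qB/(2πm) = (1×1.60×10^-19)(4.58×10^-3) / [2π(6.64×10^-27)] = 1.76×10^4 Hz.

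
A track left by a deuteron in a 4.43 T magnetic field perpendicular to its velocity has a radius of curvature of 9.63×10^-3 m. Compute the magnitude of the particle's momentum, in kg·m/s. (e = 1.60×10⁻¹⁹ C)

Since qvB = mv²/r, the momentum p = mv = qBr.
p = (1×1.60×10^-19)(4.43)(9.63×10^-3) = 6.83×10^-21 kg·m/s.

p ≈ 6.83×10^-21 kg·m/s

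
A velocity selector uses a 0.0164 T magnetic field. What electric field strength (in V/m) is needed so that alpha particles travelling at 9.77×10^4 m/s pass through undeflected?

qE = qvB ⇒ E = vB = (9.77×10^4)(0.0164) = 1600 V/m.

E ≈ 1600 V/m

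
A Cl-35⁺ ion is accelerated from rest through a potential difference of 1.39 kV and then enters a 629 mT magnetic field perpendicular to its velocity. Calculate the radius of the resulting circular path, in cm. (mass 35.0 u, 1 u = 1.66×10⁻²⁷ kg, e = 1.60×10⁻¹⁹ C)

r ≈ 5.05 cm

The kinetic energy gained is K = qV = (1×1.60×10^-19)(1390) = 2.22×10^-16 J.
v = √(2K/m) = 8.75×10^4 m/s.
r = mv/(qB) = (5.81×10^-26)(8.75×10^4) / [(1×1.60×10^-19)(0.629)] = 0.0505 m.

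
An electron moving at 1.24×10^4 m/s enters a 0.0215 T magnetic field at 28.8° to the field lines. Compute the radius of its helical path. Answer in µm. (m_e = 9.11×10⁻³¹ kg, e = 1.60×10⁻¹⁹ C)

r ≈ 1.58 µm

Only the perpendicular component v⊥ = v sin28.8° = 5970 m/s is bent by the field.
r = m v⊥ /(qB) = (9.11×10^-31)(5970) / [(1×1.60×10^-19)(0.0215)] = 1.58×10^-6 m.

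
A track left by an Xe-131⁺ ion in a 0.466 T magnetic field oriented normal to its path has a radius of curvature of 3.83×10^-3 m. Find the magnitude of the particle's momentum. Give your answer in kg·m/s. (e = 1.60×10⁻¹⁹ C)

Since qvB = mv²/r, the momentum p = mv = qBr.
p = (1×1.60×10^-19)(0.466)(3.83×10^-3) = 2.86×10^-22 kg·m/s.

p ≈ 2.86×10^-22 kg·m/s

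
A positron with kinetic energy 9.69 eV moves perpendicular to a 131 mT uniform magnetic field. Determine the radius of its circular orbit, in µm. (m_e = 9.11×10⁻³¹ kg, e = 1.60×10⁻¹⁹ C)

r ≈ 80.2 µm

Convert the energy: K = 9.69 eV = 1.55×10^-18 J.
v = √(2K/m) = √(2·1.55×10^-18/9.11×10^-31) = 1.84×10^6 m/s.
r = mv/(qB) = (9.11×10^-31)(1.84×10^6) / [(1×1.60×10^-19)(0.131)] = 8.02×10^-5 m.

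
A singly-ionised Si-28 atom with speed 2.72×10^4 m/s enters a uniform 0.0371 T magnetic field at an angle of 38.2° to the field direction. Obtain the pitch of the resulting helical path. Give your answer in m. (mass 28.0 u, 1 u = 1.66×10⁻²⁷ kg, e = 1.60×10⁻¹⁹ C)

pitch ≈ 1.05 m

The velocity component along B is v∥ = v cos38.2° = 2.14×10^4 m/s.
The cyclotron period T = 2πm/(qB) = 4.92×10^-5 s is set by m, q, B alone.
Pitch = v∥·T = (2.14×10^4)(4.92×10^-5) = 1.05 m.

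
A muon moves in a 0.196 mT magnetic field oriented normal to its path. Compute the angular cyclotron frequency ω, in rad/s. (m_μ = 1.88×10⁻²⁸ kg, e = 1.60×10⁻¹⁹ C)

ω ≈ 1.67×10^5 rad/s

ω = qB/m = (1×1.60×10^-19)(1.96×10^-4) / (1.88×10^-28) = 1.67×10^5 rad/s.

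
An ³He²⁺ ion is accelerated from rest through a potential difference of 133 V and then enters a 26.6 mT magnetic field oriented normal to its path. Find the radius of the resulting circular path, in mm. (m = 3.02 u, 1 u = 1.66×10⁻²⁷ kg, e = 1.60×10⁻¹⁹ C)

r ≈ 76.7 mm

The kinetic energy gained is K = qV = (2×1.60×10^-19)(133) = 4.26×10^-17 J.
v = √(2K/m) = 1.30×10^5 m/s.
r = mv/(qB) = (5.01×10^-27)(1.30×10^5) / [(2×1.60×10^-19)(0.0266)] = 0.0767 m.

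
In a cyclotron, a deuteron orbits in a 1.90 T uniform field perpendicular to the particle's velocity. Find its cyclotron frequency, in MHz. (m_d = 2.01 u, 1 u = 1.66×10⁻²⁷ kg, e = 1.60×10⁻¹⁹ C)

f = qB/(2πm) = (1×1.60×10^-19)(1.90) / [2π(3.34×10^-27)] = 1.45×10^7 Hz.

f ≈ 14.5 MHz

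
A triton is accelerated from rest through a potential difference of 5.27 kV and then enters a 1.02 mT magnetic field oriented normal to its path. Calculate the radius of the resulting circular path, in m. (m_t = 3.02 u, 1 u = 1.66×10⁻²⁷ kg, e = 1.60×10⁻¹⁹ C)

The kinetic energy gained is K = qV = (1×1.60×10^-19)(5270) = 8.43×10^-16 J.
v = √(2K/m) = 5.80×10^5 m/s.
r = mv/(qB) = (5.01×10^-27)(5.80×10^5) / [(1×1.60×10^-19)(1.02×10^-3)] = 17.8 m.

r ≈ 17.8 m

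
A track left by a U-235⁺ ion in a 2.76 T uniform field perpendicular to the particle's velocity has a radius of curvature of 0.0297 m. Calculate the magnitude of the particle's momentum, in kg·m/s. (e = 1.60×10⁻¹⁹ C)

Since qvB = mv²/r, the momentum p = mv = qBr.
p = (1×1.60×10^-19)(2.76)(0.0297) = 1.31×10^-20 kg·m/s.

p ≈ 1.31×10^-20 kg·m/s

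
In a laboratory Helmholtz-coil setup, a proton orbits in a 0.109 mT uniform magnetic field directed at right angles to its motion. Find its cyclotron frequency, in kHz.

f ≈ 1.66 kHz

f = qB/(2πm) = (1×1.60×10^-19)(1.09×10^-4) / [2π(1.67×10^-27)] = 1660 Hz.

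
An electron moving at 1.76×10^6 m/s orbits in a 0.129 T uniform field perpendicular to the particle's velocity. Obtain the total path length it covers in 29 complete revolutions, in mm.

r = mv/(qB) = 7.77×10^-5 m, so one revolution covers 2πr = 4.88×10^-4 m.
In 29 revolutions: L = 29·2πr = 0.0142 m.

L ≈ 14.2 mm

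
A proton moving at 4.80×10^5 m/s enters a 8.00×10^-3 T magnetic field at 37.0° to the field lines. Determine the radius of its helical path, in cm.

r ≈ 37.7 cm

Only the perpendicular component v⊥ = v sin37.0° = 2.89×10^5 m/s is bent by the field.
r = m v⊥ /(qB) = (1.67×10^-27)(2.89×10^5) / [(1×1.60×10^-19)(8.00×10^-3)] = 0.377 m.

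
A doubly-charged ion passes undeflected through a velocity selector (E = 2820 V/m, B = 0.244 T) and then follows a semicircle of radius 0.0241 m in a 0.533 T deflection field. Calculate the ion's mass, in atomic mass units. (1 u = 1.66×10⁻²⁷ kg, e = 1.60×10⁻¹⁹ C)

m ≈ 214 u

v = E/B₁ = 1.16×10^4 m/s.
From r = mv/(qB₂), m = qB₂r/v = (2×1.60×10^-19)(0.533)(0.0241) / (1.16×10^4) = 3.56×10^-25 kg.
In atomic mass units: m = 3.56×10^-25 / 1.66×10^-27 = 214 u.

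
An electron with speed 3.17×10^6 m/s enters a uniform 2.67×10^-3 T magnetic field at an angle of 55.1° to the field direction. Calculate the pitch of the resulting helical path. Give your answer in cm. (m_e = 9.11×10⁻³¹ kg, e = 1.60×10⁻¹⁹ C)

The velocity component along B is v∥ = v cos55.1° = 1.81×10^6 m/s.
The cyclotron period T = 2πm/(qB) = 1.34×10^-8 s is set by m, q, B alone.
Pitch = v∥·T = (1.81×10^6)(1.34×10^-8) = 0.0243 m.

pitch ≈ 2.43 cm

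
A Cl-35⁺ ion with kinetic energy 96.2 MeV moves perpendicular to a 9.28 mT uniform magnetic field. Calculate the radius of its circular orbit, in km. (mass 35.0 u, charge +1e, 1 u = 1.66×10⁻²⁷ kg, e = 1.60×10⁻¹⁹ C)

r ≈ 0.901 km

Convert the energy: K = 96.2 MeV = 1.54×10^-11 J.
v = √(2K/m) = √(2·1.54×10^-11/5.81×10^-26) = 2.30×10^7 m/s.
r = mv/(qB) = (5.81×10^-26)(2.30×10^7) / [(1×1.60×10^-19)(9.28×10^-3)] = 901 m.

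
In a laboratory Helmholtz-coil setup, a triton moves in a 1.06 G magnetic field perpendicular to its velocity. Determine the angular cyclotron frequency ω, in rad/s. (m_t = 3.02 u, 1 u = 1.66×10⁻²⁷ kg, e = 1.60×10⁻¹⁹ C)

ω ≈ 3380 rad/s

ω = qB/m = (1×1.60×10^-19)(1.06×10^-4) / (5.01×10^-27) = 3380 rad/s.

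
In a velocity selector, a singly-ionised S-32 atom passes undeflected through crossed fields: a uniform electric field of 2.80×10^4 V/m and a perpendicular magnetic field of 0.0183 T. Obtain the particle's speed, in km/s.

v ≈ 1530 km/s

For zero net force, qE = qvB, so v = E/B.
v = (2.80×10^4) / (0.0183) = 1.53×10^6 m/s.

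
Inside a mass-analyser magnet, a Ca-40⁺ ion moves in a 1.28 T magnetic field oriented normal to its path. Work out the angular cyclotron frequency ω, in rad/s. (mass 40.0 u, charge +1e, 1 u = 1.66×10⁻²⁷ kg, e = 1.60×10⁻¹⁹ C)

ω = qB/m = (1×1.60×10^-19)(1.28) / (6.64×10^-26) = 3.08×10^6 rad/s.

ω ≈ 3.08×10^6 rad/s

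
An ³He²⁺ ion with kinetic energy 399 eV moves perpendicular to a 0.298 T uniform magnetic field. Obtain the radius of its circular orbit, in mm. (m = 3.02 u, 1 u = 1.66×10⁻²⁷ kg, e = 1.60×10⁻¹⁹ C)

Convert the energy: K = 399 eV = 6.38×10^-17 J.
v = √(2K/m) = √(2·6.38×10^-17/5.01×10^-27) = 1.60×10^5 m/s.
r = mv/(qB) = (5.01×10^-27)(1.60×10^5) / [(2×1.60×10^-19)(0.298)] = 8.39×10^-3 m.

r ≈ 8.39 mm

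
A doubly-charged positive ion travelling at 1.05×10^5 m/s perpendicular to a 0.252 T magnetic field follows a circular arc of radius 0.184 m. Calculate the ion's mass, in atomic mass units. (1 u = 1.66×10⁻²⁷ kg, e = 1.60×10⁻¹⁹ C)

qvB = mv²/r ⇒ m = qBr/v.
m = (2×1.60×10^-19)(0.252)(0.184) / (1.05×10^5) = 1.41×10^-25 kg = 85.1 u.

m ≈ 85.1 u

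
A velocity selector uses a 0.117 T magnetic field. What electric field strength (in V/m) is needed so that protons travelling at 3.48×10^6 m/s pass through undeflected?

qE = qvB ⇒ E = vB = (3.48×10^6)(0.117) = 4.07×10^5 V/m.

E ≈ 4.07×10^5 V/m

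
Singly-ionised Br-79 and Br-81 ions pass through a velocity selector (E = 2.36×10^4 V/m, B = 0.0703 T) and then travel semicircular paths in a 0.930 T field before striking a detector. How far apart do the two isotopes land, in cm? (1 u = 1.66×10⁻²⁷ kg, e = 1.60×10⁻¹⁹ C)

Both emerge at v = E/B₁ = 3.36×10^5 m/s.
r = mv/(qB₂), so r₁ = 0.29586 m and r₂ = 0.30335 m, giving Δr = 7.49×10^-3 m.
After a semicircle each ion lands a diameter 2r from the entry slit, so the separation is 2Δr = 0.0150 m.

Δd ≈ 1.50 cm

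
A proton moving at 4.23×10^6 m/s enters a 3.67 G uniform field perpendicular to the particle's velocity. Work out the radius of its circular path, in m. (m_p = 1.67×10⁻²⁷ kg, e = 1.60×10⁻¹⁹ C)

The magnetic force provides the centripetal force: qvB = mv²/r, so r = mv/(qB).
r = (1.67×10^-27 kg)(4.23×10^6 m/s) / [(1×1.60×10^-19 C)(3.67×10^-4 T)] = 120 m.

r ≈ 120 m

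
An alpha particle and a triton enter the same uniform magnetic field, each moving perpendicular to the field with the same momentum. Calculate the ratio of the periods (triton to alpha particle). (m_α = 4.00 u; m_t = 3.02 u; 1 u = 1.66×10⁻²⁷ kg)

T = 2πm/(qB) is independent of speed, so T₂/T₁ = (m₂/q₂)/(m₁/q₁).
T_{triton}/T_{alpha particle} = (5.01×10^-27/1e) / (6.64×10^-27/2e) = 1.51.

ratio ≈ 1.51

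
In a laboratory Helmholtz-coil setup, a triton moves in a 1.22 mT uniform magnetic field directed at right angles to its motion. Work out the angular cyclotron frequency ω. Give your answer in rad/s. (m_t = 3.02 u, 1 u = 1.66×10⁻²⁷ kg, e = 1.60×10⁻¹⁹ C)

ω ≈ 3.89×10^4 rad/s

ω = qB/m = (1×1.60×10^-19)(1.22×10^-3) / (5.01×10^-27) = 3.89×10^4 rad/s.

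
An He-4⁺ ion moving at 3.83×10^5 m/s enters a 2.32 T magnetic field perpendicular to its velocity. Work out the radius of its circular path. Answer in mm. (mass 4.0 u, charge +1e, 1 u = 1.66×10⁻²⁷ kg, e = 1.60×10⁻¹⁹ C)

r ≈ 6.85 mm

The magnetic force provides the centripetal force: qvB = mv²/r, so r = mv/(qB).
r = (6.64×10^-27 kg)(3.83×10^5 m/s) / [(1×1.60×10^-19 C)(2.32 T)] = 6.85×10^-3 m.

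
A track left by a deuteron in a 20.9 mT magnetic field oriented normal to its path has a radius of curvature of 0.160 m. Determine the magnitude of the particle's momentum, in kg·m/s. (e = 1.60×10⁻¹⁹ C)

p ≈ 5.35×10^-22 kg·m/s

Since qvB = mv²/r, the momentum p = mv = qBr.
p = (1×1.60×10^-19)(0.0209)(0.160) = 5.35×10^-22 kg·m/s.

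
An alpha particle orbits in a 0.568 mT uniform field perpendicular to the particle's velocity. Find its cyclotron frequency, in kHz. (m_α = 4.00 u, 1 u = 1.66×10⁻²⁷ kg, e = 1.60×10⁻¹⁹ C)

f = qB/(2πm) = (2×1.60×10^-19)(5.68×10^-4) / [2π(6.64×10^-27)] = 4360 Hz.

f ≈ 4.36 kHz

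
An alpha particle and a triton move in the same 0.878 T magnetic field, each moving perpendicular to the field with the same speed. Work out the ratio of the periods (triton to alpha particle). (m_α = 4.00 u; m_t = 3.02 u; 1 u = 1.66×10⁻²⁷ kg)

ratio ≈ 1.51

T = 2πm/(qB) is independent of speed, so T₂/T₁ = (m₂/q₂)/(m₁/q₁).
T_{triton}/T_{alpha particle} = (5.01×10^-27/1e) / (6.64×10^-27/2e) = 1.51.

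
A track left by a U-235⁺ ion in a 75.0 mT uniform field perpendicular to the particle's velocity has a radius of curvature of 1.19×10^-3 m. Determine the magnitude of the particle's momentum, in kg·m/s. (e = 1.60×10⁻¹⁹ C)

Since qvB = mv²/r, the momentum p = mv = qBr.
p = (1×1.60×10^-19)(0.0750)(1.19×10^-3) = 1.43×10^-23 kg·m/s.

p ≈ 1.43×10^-23 kg·m/s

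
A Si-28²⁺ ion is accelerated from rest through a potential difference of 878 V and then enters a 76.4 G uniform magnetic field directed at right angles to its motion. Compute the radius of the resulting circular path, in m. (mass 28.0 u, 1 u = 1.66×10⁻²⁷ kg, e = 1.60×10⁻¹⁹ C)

The kinetic energy gained is K = qV = (2×1.60×10^-19)(878) = 2.81×10^-16 J.
v = √(2K/m) = 1.10×10^5 m/s.
r = mv/(qB) = (4.65×10^-26)(1.10×10^5) / [(2×1.60×10^-19)(7.64×10^-3)] = 2.09 m.

r ≈ 2.09 m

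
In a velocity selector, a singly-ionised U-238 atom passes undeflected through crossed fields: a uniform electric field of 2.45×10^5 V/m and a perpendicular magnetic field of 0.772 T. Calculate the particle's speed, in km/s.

v ≈ 317 km/s

For zero net force, qE = qvB, so v = E/B.
v = (2.45×10^5) / (0.772) = 3.17×10^5 m/s.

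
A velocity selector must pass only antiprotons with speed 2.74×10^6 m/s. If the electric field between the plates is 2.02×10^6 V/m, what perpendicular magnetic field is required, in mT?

B ≈ 737 mT

qE = qvB ⇒ B = E/v = (2.02×10^6) / (2.74×10^6) = 0.737 T.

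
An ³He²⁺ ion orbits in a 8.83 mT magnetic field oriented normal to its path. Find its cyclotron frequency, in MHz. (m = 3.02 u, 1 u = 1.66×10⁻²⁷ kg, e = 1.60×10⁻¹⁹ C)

f ≈ 0.0897 MHz

f = qB/(2πm) = (2×1.60×10^-19)(8.83×10^-3) / [2π(5.01×10^-27)] = 8.97×10^4 Hz.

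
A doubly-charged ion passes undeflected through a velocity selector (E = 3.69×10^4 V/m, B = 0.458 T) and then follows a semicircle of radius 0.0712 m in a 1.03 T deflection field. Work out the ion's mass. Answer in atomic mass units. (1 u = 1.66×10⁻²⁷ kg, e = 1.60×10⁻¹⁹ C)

m ≈ 175 u

v = E/B₁ = 8.06×10^4 m/s.
From r = mv/(qB₂), m = qB₂r/v = (2×1.60×10^-19)(1.03)(0.0712) / (8.06×10^4) = 2.91×10^-25 kg.
In atomic mass units: m = 2.91×10^-25 / 1.66×10^-27 = 175 u.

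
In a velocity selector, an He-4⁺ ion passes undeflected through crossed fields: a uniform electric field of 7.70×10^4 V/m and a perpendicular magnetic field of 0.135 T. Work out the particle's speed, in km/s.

For zero net force, qE = qvB, so v = E/B.
v = (7.70×10^4) / (0.135) = 5.70×10^5 m/s.

v ≈ 570 km/s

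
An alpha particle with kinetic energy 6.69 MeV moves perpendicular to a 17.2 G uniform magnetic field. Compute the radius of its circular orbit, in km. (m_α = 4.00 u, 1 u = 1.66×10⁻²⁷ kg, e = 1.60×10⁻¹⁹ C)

r ≈ 0.217 km

Convert the energy: K = 6.69 MeV = 1.07×10^-12 J.
v = √(2K/m) = √(2·1.07×10^-12/6.64×10^-27) = 1.80×10^7 m/s.
r = mv/(qB) = (6.64×10^-27)(1.80×10^7) / [(2×1.60×10^-19)(1.72×10^-3)] = 217 m.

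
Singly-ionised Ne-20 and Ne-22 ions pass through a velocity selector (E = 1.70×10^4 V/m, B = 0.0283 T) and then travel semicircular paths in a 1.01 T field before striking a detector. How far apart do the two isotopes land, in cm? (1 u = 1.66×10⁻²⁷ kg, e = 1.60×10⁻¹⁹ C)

Both emerge at v = E/B₁ = 6.01×10^5 m/s.
r = mv/(qB₂), so r₁ = 0.1234 m and r₂ = 0.1358 m, giving Δr = 0.0123 m.
After a semicircle each ion lands a diameter 2r from the entry slit, so the separation is 2Δr = 0.0247 m.

Δd ≈ 2.47 cm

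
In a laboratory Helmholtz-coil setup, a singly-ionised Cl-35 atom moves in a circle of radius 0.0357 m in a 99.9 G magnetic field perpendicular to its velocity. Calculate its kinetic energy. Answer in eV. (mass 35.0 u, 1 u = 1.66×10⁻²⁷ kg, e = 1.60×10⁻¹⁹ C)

K ≈ 0.175 eV

v = qBr/m = (1×1.60×10^-19)(9.99×10^-3)(0.0357) / (5.81×10^-26) = 982 m/s.
K = ½mv² = 0.5·(5.81×10^-26)·(982)² = 2.80×10^-20 J = 0.175 eV.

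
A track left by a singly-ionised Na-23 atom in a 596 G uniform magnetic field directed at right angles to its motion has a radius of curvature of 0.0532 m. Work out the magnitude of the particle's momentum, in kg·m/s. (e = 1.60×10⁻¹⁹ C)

Since qvB = mv²/r, the momentum p = mv = qBr.
p = (1×1.60×10^-19)(0.0596)(0.0532) = 5.07×10^-22 kg·m/s.

p ≈ 5.07×10^-22 kg·m/s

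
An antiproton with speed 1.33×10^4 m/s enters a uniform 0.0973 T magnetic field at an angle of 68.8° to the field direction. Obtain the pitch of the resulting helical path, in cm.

The velocity component along B is v∥ = v cos68.8° = 4810 m/s.
The cyclotron period T = 2πm/(qB) = 6.74×10^-7 s is set by m, q, B alone.
Pitch = v∥·T = (4810)(6.74×10^-7) = 3.24×10^-3 m.

pitch ≈ 0.324 cm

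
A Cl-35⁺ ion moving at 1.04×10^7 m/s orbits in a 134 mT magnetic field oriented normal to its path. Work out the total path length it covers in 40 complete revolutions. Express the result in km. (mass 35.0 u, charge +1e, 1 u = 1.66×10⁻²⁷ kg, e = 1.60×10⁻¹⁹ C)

r = mv/(qB) = 28.2 m, so one revolution covers 2πr = 177 m.
In 40 revolutions: L = 40·2πr = 7080 m.

L ≈ 7.08 km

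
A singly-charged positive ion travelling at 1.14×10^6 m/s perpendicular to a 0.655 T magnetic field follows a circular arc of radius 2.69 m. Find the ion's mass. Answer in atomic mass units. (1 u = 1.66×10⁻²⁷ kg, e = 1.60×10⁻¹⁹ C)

m ≈ 149 u

qvB = mv²/r ⇒ m = qBr/v.
m = (1×1.60×10^-19)(0.655)(2.69) / (1.14×10^6) = 2.47×10^-25 kg = 149 u.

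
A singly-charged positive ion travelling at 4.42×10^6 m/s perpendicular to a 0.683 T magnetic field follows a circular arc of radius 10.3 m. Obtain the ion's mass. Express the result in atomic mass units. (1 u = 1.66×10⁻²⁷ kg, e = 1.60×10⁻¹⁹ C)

qvB = mv²/r ⇒ m = qBr/v.
m = (1×1.60×10^-19)(0.683)(10.3) / (4.42×10^6) = 2.55×10^-25 kg = 153 u.

m ≈ 153 u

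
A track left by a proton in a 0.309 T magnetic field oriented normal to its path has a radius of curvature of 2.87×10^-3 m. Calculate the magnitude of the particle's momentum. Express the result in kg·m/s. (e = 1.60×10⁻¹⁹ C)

Since qvB = mv²/r, the momentum p = mv = qBr.
p = (1×1.60×10^-19)(0.309)(2.87×10^-3) = 1.42×10^-22 kg·m/s.

p ≈ 1.42×10^-22 kg·m/s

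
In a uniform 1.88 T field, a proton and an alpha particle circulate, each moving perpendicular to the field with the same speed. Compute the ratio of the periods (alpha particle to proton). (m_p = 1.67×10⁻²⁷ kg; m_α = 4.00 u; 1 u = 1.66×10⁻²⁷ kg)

T = 2πm/(qB) is independent of speed, so T₂/T₁ = (m₂/q₂)/(m₁/q₁).
T_{alpha particle}/T_{proton} = (6.64×10^-27/2e) / (1.67×10^-27/1e) = 1.99.

ratio ≈ 1.99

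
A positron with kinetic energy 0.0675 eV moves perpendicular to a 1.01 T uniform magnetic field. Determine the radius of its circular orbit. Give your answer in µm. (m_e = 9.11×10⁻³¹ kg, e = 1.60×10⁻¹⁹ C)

r ≈ 0.868 µm

Convert the energy: K = 0.0675 eV = 1.08×10^-20 J.
v = √(2K/m) = √(2·1.08×10^-20/9.11×10^-31) = 1.54×10^5 m/s.
r = mv/(qB) = (9.11×10^-31)(1.54×10^5) / [(1×1.60×10^-19)(1.01)] = 8.68×10^-7 m.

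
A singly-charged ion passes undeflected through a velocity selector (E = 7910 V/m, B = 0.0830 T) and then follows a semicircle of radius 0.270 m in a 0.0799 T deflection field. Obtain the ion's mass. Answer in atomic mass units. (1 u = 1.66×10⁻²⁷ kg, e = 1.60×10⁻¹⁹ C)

m ≈ 21.8 u

v = E/B₁ = 9.53×10^4 m/s.
From r = mv/(qB₂), m = qB₂r/v = (1×1.60×10^-19)(0.0799)(0.270) / (9.53×10^4) = 3.62×10^-26 kg.
In atomic mass units: m = 3.62×10^-26 / 1.66×10^-27 = 21.8 u.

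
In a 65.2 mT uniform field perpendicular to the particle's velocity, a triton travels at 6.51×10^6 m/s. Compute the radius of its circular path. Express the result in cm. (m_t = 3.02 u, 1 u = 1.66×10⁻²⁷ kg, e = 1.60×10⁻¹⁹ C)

r ≈ 313 cm

The magnetic force provides the centripetal force: qvB = mv²/r, so r = mv/(qB).
r = (5.01×10^-27 kg)(6.51×10^6 m/s) / [(1×1.60×10^-19 C)(0.0652 T)] = 3.13 m.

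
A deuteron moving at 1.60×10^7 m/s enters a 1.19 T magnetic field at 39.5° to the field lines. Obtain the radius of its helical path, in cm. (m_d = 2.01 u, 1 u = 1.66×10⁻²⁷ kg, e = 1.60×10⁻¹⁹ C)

Only the perpendicular component v⊥ = v sin39.5° = 1.02×10^7 m/s is bent by the field.
r = m v⊥ /(qB) = (3.34×10^-27)(1.02×10^7) / [(1×1.60×10^-19)(1.19)] = 0.178 m.

r ≈ 17.8 cm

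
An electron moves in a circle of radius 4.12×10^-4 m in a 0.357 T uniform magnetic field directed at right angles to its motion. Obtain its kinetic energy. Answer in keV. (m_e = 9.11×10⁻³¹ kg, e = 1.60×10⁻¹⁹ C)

v = qBr/m = (1×1.60×10^-19)(0.357)(4.12×10^-4) / (9.11×10^-31) = 2.58×10^7 m/s.
K = ½mv² = 0.5·(9.11×10^-31)·(2.58×10^7)² = 3.04×10^-16 J = 1.90 keV.

K ≈ 1.90 keV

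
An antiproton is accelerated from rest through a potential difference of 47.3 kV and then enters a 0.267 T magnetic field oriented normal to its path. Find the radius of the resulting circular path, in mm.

The kinetic energy gained is K = qV = (1×1.60×10^-19)(4.73×10^4) = 7.57×10^-15 J.
v = √(2K/m) = 3.01×10^6 m/s.
r = mv/(qB) = (1.67×10^-27)(3.01×10^6) / [(1×1.60×10^-19)(0.267)] = 0.118 m.

r ≈ 118 mm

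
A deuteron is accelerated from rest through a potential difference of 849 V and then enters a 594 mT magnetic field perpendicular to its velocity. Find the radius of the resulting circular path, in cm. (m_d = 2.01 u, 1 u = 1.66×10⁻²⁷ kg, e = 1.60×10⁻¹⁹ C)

r ≈ 1.00 cm

The kinetic energy gained is K = qV = (1×1.60×10^-19)(849) = 1.36×10^-16 J.
v = √(2K/m) = 2.85×10^5 m/s.
r = mv/(qB) = (3.34×10^-27)(2.85×10^5) / [(1×1.60×10^-19)(0.594)] = 0.0100 m.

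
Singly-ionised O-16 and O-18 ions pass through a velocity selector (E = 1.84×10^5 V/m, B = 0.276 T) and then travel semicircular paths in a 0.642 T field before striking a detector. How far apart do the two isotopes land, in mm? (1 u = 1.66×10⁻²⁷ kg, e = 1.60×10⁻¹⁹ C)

Δd ≈ 43.1 mm

Both emerge at v = E/B₁ = 6.67×10^5 m/s.
r = mv/(qB₂), so r₁ = 0.1724 m and r₂ = 0.1939 m, giving Δr = 0.0215 m.
After a semicircle each ion lands a diameter 2r from the entry slit, so the separation is 2Δr = 0.0431 m.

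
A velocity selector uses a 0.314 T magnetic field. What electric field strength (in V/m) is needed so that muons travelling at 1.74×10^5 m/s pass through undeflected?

qE = qvB ⇒ E = vB = (1.74×10^5)(0.314) = 5.46×10^4 V/m.

E ≈ 5.46×10^4 V/m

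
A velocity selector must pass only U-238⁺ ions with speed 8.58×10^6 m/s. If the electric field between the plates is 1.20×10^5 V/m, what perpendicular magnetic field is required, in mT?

qE = qvB ⇒ B = E/v = (1.20×10^5) / (8.58×10^6) = 0.0140 T.

B ≈ 14.0 mT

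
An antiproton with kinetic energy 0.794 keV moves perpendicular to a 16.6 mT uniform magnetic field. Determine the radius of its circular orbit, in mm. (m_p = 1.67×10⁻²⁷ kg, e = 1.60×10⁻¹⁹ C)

r ≈ 245 mm

Convert the energy: K = 0.794 keV = 1.27×10^-16 J.
v = √(2K/m) = √(2·1.27×10^-16/1.67×10^-27) = 3.90×10^5 m/s.
r = mv/(qB) = (1.67×10^-27)(3.90×10^5) / [(1×1.60×10^-19)(0.0166)] = 0.245 m.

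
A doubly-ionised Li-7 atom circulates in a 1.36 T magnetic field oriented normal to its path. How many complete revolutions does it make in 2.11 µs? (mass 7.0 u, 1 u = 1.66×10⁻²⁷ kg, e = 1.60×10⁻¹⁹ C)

N = 12

T = 2πm/(qB) = 2π(1.162×10^-26) / [(2×1.60×10^-19)(1.36)] = 1.6776×10^-7 s.
N = t/T = 2.11×10^-6 / 1.6776×10^-7 ≈ 12.58, so 12 complete revolutions.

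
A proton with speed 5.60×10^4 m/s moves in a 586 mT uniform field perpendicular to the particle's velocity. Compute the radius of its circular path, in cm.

r ≈ 0.0997 cm

The magnetic force provides the centripetal force: qvB = mv²/r, so r = mv/(qB).
r = (1.67×10^-27 kg)(5.60×10^4 m/s) / [(1×1.60×10^-19 C)(0.586 T)] = 9.97×10^-4 m.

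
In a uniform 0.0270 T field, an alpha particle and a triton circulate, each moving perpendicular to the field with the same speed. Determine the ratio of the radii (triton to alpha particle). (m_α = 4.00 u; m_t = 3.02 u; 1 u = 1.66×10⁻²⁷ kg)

ratio ≈ 1.51

r = mv/(qB) ⇒ at equal v, r ∝ m/q.
r_{triton}/r_{alpha particle} = 1.51.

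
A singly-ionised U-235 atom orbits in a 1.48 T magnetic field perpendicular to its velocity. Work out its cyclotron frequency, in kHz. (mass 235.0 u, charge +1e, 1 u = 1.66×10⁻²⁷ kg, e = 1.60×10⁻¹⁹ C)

f ≈ 96.6 kHz

f = qB/(2πm) = (1×1.60×10^-19)(1.48) / [2π(3.90×10^-25)] = 9.66×10^4 Hz.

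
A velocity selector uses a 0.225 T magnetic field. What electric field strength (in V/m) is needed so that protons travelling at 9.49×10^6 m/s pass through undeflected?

E ≈ 2.14×10^6 V/m

qE = qvB ⇒ E = vB = (9.49×10^6)(0.225) = 2.14×10^6 V/m.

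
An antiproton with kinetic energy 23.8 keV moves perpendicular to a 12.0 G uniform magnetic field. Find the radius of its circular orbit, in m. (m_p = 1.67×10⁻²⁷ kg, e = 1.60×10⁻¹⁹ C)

Convert the energy: K = 23.8 keV = 3.81×10^-15 J.
v = √(2K/m) = √(2·3.81×10^-15/1.67×10^-27) = 2.14×10^6 m/s.
r = mv/(qB) = (1.67×10^-27)(2.14×10^6) / [(1×1.60×10^-19)(1.20×10^-3)] = 18.6 m.

r ≈ 18.6 m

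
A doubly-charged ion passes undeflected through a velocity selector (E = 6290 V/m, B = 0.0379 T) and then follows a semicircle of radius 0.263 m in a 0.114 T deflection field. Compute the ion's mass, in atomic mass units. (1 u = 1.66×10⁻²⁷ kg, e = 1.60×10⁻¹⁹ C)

v = E/B₁ = 1.66×10^5 m/s.
From r = mv/(qB₂), m = qB₂r/v = (2×1.60×10^-19)(0.114)(0.263) / (1.66×10^5) = 5.78×10^-26 kg.
In atomic mass units: m = 5.78×10^-26 / 1.66×10^-27 = 34.8 u.

m ≈ 34.8 u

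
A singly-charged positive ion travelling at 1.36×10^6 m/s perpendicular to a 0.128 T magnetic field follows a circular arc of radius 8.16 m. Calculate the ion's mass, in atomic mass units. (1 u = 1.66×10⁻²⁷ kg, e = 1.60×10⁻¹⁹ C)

qvB = mv²/r ⇒ m = qBr/v.
m = (1×1.60×10^-19)(0.128)(8.16) / (1.36×10^6) = 1.23×10^-25 kg = 74.0 u.

m ≈ 74.0 u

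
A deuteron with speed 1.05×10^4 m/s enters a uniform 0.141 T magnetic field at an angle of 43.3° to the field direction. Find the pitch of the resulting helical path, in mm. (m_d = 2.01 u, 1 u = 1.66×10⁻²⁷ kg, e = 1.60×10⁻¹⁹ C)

pitch ≈ 7.10 mm

The velocity component along B is v∥ = v cos43.3° = 7640 m/s.
The cyclotron period T = 2πm/(qB) = 9.29×10^-7 s is set by m, q, B alone.
Pitch = v∥·T = (7640)(9.29×10^-7) = 7.10×10^-3 m.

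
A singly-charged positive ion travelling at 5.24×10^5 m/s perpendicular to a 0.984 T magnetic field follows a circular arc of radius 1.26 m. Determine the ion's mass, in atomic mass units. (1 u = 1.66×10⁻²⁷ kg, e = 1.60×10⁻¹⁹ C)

m ≈ 228 u

qvB = mv²/r ⇒ m = qBr/v.
m = (1×1.60×10^-19)(0.984)(1.26) / (5.24×10^5) = 3.79×10^-25 kg = 228 u.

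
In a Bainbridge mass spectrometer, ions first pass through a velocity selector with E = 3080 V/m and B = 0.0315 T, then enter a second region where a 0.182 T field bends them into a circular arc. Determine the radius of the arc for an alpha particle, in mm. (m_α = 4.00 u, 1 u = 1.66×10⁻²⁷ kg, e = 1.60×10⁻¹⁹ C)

The selector passes v = E/B = 3080/0.0315 = 9.78×10^4 m/s.
In the deflection region, r = mv/(qB₂) = (6.64×10^-27)(9.78×10^4) / [(2×1.60×10^-19)(0.182)] = 0.0111 m.

r ≈ 11.1 mm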